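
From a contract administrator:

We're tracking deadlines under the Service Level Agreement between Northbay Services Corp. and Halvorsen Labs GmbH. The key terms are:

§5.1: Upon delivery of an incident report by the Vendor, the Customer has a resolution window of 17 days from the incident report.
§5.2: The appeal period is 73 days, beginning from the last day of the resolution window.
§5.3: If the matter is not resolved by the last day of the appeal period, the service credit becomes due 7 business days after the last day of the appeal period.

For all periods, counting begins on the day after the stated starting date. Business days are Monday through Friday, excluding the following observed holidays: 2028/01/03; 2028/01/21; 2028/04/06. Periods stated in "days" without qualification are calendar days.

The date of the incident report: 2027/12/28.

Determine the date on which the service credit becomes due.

2028/04/05

The last day of the resolution window: 2027/12/28 + 17 days = 2028/01/14.
Adding 73 calendar days to 2028/01/14 gives 2028/03/27, which is the last day of the appeal period.
The date on which the service credit becomes due: 7 business days after Monday, 2028/03/27, skipping weekends — Mar 28, Mar 29, Mar 30, Mar 31, Apr 3, Apr 4, Apr 5 — lands on Wednesday, 2028/04/05.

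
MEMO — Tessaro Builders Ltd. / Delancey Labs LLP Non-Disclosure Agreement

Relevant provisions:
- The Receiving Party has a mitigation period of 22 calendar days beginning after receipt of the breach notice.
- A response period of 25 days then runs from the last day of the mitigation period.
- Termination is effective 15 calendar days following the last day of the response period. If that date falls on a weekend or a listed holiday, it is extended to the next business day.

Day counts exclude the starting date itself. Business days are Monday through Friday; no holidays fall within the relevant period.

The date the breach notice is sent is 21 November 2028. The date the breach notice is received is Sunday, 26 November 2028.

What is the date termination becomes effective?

Adding 22 calendar days to 26 November 2028 gives 18 December 2028, which is the last day of the mitigation period.
The last day of the response period: 25 calendar days after 18 December 2028 is 12 January 2029.
Adding 15 calendar days to 12 January 2029 gives 27 January 2029, which is the date termination becomes effective. That falls on a Saturday, so it rolls to the next business day, Monday, 29 January 2029.

29 January 2029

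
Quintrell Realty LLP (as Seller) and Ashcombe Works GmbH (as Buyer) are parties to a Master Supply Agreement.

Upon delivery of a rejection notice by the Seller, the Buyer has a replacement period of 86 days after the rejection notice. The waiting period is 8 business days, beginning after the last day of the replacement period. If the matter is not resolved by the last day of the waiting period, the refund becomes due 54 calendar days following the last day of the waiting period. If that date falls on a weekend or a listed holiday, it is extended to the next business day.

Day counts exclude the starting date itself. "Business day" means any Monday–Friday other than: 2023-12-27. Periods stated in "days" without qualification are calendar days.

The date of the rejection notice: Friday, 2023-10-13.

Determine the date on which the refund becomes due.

The last day of the replacement period: 2023-10-13 + 86 days = 2024-01-07.
The last day of the waiting period: 8 business days after Sunday, 2024-01-07, skipping weekends — Jan 8, Jan 9, Jan 10, Jan 11, Jan 12, Jan 15, Jan 16, Jan 17 — lands on Wednesday, 2024-01-17.
Adding 54 calendar days to 2024-01-17 gives 2024-03-11, which is the date on which the refund becomes due. 2024-03-11 is a Monday and is not a listed holiday, so no roll-forward applies.

2024-03-11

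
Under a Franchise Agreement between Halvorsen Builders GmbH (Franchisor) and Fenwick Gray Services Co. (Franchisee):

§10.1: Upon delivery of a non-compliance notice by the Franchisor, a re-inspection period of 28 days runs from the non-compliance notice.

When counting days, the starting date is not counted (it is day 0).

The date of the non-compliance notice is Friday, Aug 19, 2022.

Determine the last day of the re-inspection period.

The last day of the re-inspection period: Aug 19, 2022 + 28 days = Sep 16, 2022.

Sep 16, 2022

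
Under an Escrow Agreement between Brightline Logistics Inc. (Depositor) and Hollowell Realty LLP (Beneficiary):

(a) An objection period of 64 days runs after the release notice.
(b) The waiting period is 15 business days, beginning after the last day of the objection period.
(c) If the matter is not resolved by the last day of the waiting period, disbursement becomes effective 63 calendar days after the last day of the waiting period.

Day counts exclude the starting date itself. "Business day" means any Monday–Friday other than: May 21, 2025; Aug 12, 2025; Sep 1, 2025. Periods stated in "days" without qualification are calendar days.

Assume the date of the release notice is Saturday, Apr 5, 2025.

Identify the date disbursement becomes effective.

Aug 29, 2025

The last day of the objection period: Apr 5, 2025 + 64 days = Jun 8, 2025.
From Sunday, Jun 8, 2025, 15 business days (Jun 9, Jun 10, Jun 11, Jun 12, …, Jun 25, Jun 26, Jun 27, skipping weekends) brings us to Friday, Jun 27, 2025, which is the last day of the waiting period.
Adding 63 calendar days to Jun 27, 2025 gives Aug 29, 2025, which is the date disbursement becomes effective.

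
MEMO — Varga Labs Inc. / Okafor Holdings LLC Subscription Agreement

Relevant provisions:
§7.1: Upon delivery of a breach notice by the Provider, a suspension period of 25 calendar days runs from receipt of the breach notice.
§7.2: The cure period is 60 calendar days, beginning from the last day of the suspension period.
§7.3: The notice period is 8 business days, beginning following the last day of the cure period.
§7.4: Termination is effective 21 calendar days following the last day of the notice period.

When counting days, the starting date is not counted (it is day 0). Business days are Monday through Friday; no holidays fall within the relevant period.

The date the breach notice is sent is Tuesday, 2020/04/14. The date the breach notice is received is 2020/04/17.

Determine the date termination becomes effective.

2020/08/12

Adding 25 calendar days to 2020/04/17 gives 2020/05/12, which is the last day of the suspension period.
Adding 60 calendar days to 2020/05/12 gives 2020/07/11, which is the last day of the cure period.
The last day of the notice period: counting 8 business days from Saturday, 2020/07/11 (Jul 13, Jul 14, Jul 15, Jul 16, Jul 17, Jul 20, Jul 21, Jul 22, skipping weekends) reaches Wednesday, 2020/07/22.
The date termination becomes effective: 2020/07/22 + 21 days = 2020/08/12.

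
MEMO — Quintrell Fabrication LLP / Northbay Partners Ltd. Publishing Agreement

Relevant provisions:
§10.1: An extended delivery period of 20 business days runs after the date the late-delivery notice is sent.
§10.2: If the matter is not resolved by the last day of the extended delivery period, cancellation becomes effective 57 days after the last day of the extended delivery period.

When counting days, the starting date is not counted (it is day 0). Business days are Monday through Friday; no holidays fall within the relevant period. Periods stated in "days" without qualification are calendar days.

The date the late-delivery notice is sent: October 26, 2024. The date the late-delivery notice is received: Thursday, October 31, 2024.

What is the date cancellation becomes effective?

January 18, 2025

The last day of the extended delivery period: counting 20 business days from Saturday, October 26, 2024 (Oct 28, Oct 29, Oct 30, Oct 31, …, Nov 20, Nov 21, Nov 22, skipping weekends) reaches Friday, November 22, 2024.
The date cancellation becomes effective: 57 calendar days after November 22, 2024 is January 18, 2025.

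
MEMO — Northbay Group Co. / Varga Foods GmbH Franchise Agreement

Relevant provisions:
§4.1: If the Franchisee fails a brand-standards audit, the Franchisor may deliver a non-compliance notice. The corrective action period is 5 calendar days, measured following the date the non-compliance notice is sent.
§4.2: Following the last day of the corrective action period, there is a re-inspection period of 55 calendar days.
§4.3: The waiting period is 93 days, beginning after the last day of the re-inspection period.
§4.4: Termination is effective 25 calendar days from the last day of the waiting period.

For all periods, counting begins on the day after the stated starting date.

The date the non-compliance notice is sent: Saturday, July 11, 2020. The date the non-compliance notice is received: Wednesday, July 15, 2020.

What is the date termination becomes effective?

January 5, 2021

The last day of the corrective action period: 5 calendar days after July 11, 2020 is July 16, 2020.
The last day of the re-inspection period: 55 calendar days after July 16, 2020 is September 9, 2020.
Adding 93 calendar days to September 9, 2020 gives December 11, 2020, which is the last day of the waiting period.
The date termination becomes effective: December 11, 2020 + 25 days = January 5, 2021.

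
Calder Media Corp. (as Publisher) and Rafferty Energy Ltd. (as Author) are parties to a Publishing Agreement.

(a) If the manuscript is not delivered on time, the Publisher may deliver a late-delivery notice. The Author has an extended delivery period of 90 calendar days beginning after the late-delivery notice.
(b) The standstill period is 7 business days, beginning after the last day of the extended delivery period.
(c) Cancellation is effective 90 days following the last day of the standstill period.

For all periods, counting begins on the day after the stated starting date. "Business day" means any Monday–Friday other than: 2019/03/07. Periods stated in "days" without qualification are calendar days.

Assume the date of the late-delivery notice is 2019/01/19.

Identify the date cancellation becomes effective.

Adding 90 calendar days to 2019/01/19 gives 2019/04/19, which is the last day of the extended delivery period.
The last day of the standstill period: 7 business days after Friday, 2019/04/19, skipping weekends — Apr 22, Apr 23, Apr 24, Apr 25, Apr 26, Apr 29, Apr 30 — lands on Tuesday, 2019/04/30.
The date cancellation becomes effective: 90 calendar days after 2019/04/30 is 2019/07/29.

2019/07/29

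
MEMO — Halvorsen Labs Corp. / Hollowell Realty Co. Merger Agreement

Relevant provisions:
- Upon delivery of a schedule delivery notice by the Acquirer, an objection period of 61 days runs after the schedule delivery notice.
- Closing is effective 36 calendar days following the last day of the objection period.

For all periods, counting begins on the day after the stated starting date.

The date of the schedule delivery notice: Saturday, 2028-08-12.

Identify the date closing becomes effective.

The last day of the objection period: 2028-08-12 + 61 days = 2028-10-12.
The date closing becomes effective: 36 calendar days after 2028-10-12 is 2028-11-17.

2028-11-17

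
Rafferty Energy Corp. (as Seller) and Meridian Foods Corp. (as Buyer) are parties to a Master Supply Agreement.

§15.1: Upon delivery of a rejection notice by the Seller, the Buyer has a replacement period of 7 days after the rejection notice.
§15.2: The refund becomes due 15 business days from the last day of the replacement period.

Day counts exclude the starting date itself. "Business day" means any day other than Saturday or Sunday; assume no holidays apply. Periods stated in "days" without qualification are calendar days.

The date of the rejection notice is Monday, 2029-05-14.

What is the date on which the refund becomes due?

2029-06-11

Adding 7 calendar days to 2029-05-14 gives 2029-05-21, which is the last day of the replacement period.
The date on which the refund becomes due: 15 business days after Monday, 2029-05-21, skipping weekends — May 22, May 23, May 24, May 25, …, Jun 7, Jun 8, Jun 11 — lands on Monday, 2029-06-11.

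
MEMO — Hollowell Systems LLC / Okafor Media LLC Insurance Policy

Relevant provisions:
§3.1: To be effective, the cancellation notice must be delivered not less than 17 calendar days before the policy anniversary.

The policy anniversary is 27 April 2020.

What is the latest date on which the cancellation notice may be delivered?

27 April 2020 minus 17 days is 10 April 2020.

10 April 2020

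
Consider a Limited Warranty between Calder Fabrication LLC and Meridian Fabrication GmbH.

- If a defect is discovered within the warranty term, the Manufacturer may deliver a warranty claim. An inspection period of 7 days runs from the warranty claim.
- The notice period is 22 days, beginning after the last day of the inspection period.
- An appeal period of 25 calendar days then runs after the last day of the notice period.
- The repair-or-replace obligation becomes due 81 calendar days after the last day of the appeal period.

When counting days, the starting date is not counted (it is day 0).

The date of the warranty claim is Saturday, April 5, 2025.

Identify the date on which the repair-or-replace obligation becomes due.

The last day of the inspection period: April 5, 2025 + 7 days = April 12, 2025.
The last day of the notice period: 22 calendar days after April 12, 2025 is May 4, 2025.
The last day of the appeal period: May 4, 2025 + 25 days = May 29, 2025.
Adding 81 calendar days to May 29, 2025 gives August 18, 2025, which is the date on which the repair-or-replace obligation becomes due.

August 18, 2025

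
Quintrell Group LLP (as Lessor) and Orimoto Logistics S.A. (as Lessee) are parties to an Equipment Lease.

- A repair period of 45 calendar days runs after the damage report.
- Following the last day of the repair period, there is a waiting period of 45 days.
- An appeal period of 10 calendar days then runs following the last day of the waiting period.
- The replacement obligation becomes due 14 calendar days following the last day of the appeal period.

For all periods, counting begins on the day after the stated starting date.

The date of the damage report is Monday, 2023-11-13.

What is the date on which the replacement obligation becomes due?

The last day of the repair period: 45 calendar days after 2023-11-13 is 2023-12-28.
The last day of the waiting period: 2023-12-28 + 45 days = 2024-02-11.
Adding 10 calendar days to 2024-02-11 gives 2024-02-21, which is the last day of the appeal period.
Adding 14 calendar days to 2024-02-21 gives 2024-03-06, which is the date on which the replacement obligation becomes due.

2024-03-06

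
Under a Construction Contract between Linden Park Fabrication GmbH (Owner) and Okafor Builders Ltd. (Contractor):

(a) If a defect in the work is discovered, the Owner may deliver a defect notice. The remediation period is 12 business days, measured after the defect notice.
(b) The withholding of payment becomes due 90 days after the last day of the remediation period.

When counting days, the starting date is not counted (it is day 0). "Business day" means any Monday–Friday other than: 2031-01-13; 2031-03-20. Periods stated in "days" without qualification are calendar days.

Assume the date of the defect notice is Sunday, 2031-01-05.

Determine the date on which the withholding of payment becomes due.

2031-04-22

The last day of the remediation period: 12 business days after Sunday, 2031-01-05, skipping weekends and the listed holiday on Jan 13 — Jan 6, Jan 7, Jan 8, Jan 9, …, Jan 20, Jan 21, Jan 22 — lands on Wednesday, 2031-01-22.
Adding 90 calendar days to 2031-01-22 gives 2031-04-22, which is the date on which the withholding of payment becomes due.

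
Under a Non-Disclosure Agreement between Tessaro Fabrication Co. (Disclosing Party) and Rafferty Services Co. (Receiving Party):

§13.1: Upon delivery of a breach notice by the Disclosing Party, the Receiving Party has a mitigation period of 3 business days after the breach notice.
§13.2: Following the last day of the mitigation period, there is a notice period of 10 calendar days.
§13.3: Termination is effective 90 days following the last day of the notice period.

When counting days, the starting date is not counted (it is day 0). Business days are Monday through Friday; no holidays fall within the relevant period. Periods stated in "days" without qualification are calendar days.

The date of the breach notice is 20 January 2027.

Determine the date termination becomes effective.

5 May 2027

The last day of the mitigation period: counting 3 business days from Wednesday, 20 January 2027 (Jan 21, Jan 22, Jan 25, skipping weekends) reaches Monday, 25 January 2027.
The last day of the notice period: 10 calendar days after 25 January 2027 is 4 February 2027.
Adding 90 calendar days to 4 February 2027 gives 5 May 2027, which is the date termination becomes effective.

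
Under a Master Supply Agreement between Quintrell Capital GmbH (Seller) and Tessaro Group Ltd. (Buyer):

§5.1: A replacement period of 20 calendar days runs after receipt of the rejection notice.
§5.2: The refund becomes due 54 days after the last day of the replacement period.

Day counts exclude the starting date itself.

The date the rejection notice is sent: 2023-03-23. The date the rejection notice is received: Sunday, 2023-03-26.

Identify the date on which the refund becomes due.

2023-06-08

The last day of the replacement period: 2023-03-26 + 20 days = 2023-04-15.
Adding 54 calendar days to 2023-04-15 gives 2023-06-08, which is the date on which the refund becomes due.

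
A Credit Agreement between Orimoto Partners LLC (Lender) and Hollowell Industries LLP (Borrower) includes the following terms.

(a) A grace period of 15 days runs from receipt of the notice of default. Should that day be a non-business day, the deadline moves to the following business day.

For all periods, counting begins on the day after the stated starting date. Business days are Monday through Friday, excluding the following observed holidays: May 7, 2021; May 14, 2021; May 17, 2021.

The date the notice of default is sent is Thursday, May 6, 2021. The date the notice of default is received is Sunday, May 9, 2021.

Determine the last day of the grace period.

The last day of the grace period: May 9, 2021 + 15 days = May 24, 2021. May 24, 2021 is a Monday and is not a listed holiday, so no roll-forward applies.

May 24, 2021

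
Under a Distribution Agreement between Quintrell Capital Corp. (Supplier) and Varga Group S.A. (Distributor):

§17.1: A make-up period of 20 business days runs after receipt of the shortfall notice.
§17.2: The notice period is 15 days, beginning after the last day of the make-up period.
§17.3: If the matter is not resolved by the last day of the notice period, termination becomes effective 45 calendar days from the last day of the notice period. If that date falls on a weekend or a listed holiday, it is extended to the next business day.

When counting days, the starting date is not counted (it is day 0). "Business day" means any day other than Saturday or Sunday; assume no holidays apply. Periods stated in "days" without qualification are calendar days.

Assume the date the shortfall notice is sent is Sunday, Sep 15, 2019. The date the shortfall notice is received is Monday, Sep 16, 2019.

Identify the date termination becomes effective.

Dec 13, 2019

From Monday, Sep 16, 2019, 20 business days (Sep 17, Sep 18, Sep 19, Sep 20, …, Oct 10, Oct 11, Oct 14, skipping weekends) brings us to Monday, Oct 14, 2019, which is the last day of the make-up period.
Adding 15 calendar days to Oct 14, 2019 gives Oct 29, 2019, which is the last day of the notice period.
The date termination becomes effective: Oct 29, 2019 + 45 days = Dec 13, 2019. Dec 13, 2019 is a Friday, so no roll-forward applies.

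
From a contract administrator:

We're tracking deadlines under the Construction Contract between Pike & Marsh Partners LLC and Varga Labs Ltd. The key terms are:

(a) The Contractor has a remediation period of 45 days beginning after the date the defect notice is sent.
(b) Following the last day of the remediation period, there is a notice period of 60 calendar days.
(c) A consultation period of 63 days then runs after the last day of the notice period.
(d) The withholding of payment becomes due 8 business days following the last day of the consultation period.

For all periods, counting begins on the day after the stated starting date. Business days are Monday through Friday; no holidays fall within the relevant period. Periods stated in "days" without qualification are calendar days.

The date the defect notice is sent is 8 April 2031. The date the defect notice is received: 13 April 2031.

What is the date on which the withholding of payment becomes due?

The last day of the remediation period: 8 April 2031 + 45 days = 23 May 2031.
Adding 60 calendar days to 23 May 2031 gives 22 July 2031, which is the last day of the notice period.
The last day of the consultation period: 63 calendar days after 22 July 2031 is 23 September 2031.
The date on which the withholding of payment becomes due: counting 8 business days from Tuesday, 23 September 2031 (Sep 24, Sep 25, Sep 26, Sep 29, Sep 30, Oct 1, Oct 2, Oct 3, skipping weekends) reaches Friday, 3 October 2031.

3 October 2031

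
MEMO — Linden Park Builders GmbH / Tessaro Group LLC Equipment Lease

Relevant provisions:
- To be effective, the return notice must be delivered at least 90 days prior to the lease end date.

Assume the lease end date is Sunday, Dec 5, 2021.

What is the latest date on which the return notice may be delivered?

Sep 6, 2021

Dec 5, 2021 minus 90 days is Sep 6, 2021.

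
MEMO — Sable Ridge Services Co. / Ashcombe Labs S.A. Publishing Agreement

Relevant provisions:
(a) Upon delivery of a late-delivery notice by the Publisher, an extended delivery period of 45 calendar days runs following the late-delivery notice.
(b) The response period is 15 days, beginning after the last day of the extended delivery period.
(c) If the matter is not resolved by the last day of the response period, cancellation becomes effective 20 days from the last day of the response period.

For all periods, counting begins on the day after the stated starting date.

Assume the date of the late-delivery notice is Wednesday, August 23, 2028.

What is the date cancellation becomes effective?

The last day of the extended delivery period: August 23, 2028 + 45 days = October 7, 2028.
Adding 15 calendar days to October 7, 2028 gives October 22, 2028, which is the last day of the response period.
Adding 20 calendar days to October 22, 2028 gives November 11, 2028, which is the date cancellation becomes effective.

November 11, 2028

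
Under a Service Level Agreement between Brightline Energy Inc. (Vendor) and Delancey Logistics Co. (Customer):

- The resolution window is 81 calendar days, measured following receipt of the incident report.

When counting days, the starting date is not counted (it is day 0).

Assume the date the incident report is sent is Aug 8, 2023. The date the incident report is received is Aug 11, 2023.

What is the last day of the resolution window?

Adding 81 calendar days to Aug 11, 2023 gives Oct 31, 2023, which is the last day of the resolution window.

Oct 31, 2023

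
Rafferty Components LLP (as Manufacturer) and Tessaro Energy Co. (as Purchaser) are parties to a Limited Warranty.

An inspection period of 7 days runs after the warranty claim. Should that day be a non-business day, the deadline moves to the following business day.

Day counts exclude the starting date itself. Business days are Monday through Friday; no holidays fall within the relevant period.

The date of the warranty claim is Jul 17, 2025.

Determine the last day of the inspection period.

Jul 24, 2025

The last day of the inspection period: 7 calendar days after Jul 17, 2025 is Jul 24, 2025. Jul 24, 2025 is a Thursday, so no roll-forward applies.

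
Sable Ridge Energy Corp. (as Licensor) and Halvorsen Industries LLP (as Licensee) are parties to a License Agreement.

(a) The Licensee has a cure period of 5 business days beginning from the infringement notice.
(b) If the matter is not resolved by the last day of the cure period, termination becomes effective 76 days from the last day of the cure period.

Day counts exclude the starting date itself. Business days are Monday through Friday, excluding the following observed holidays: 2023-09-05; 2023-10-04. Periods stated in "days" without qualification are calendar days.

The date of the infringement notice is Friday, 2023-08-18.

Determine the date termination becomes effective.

From Friday, 2023-08-18, 5 business days (Aug 21, Aug 22, Aug 23, Aug 24, Aug 25, skipping weekends) brings us to Friday, 2023-08-25, which is the last day of the cure period.
The date termination becomes effective: 2023-08-25 + 76 days = 2023-11-09.

2023-11-09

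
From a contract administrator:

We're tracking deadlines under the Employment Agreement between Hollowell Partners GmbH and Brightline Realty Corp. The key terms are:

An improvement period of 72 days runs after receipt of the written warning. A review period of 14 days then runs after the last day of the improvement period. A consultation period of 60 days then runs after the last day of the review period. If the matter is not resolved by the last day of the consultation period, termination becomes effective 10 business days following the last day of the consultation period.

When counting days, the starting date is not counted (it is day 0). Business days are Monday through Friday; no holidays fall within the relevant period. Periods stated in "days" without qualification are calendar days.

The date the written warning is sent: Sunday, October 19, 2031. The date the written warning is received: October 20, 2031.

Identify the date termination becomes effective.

The last day of the improvement period: 72 calendar days after October 20, 2031 is December 31, 2031.
The last day of the review period: 14 calendar days after December 31, 2031 is January 14, 2032.
The last day of the consultation period: 60 calendar days after January 14, 2032 is March 14, 2032.
The date termination becomes effective: counting 10 business days from Sunday, March 14, 2032 (Mar 15, Mar 16, Mar 17, Mar 18, Mar 19, Mar 22, Mar 23, Mar 24, Mar 25, Mar 26, skipping weekends) reaches Friday, March 26, 2032.

March 26, 2032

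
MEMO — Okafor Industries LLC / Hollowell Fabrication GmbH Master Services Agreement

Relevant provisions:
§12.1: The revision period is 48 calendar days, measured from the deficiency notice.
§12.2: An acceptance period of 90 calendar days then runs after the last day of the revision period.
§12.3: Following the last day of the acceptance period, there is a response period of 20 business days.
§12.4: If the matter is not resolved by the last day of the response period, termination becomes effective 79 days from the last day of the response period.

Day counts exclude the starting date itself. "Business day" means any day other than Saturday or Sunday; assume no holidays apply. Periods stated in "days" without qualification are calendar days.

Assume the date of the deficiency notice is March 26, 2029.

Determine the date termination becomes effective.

The last day of the revision period: March 26, 2029 + 48 days = May 13, 2029.
The last day of the acceptance period: 90 calendar days after May 13, 2029 is August 11, 2029.
The last day of the response period: 20 business days after Saturday, August 11, 2029, skipping weekends — Aug 13, Aug 14, Aug 15, Aug 16, …, Sep 5, Sep 6, Sep 7 — lands on Friday, September 7, 2029.
The date termination becomes effective: September 7, 2029 + 79 days = November 25, 2029.

November 25, 2029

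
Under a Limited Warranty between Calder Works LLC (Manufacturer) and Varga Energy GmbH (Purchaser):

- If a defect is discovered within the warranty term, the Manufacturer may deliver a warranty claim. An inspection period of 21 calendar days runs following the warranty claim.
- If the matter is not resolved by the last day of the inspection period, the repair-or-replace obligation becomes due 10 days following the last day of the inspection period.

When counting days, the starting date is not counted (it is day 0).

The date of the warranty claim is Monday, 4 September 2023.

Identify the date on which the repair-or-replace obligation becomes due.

The last day of the inspection period: 4 September 2023 + 21 days = 25 September 2023.
Adding 10 calendar days to 25 September 2023 gives 5 October 2023, which is the date on which the repair-or-replace obligation becomes due.

5 October 2023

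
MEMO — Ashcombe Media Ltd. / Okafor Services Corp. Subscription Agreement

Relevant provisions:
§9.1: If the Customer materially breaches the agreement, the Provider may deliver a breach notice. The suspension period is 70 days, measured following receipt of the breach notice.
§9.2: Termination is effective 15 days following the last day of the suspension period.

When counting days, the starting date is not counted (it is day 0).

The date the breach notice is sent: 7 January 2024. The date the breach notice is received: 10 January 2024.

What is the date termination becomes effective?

The last day of the suspension period: 10 January 2024 + 70 days = 20 March 2024.
The date termination becomes effective: 15 calendar days after 20 March 2024 is 4 April 2024.

4 April 2024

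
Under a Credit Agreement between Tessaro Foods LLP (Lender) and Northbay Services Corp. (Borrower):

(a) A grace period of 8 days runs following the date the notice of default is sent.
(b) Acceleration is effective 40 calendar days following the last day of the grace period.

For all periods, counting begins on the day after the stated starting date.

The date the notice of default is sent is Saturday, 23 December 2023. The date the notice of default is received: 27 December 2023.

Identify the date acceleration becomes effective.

9 February 2024

Adding 8 calendar days to 23 December 2023 gives 31 December 2023, which is the last day of the grace period.
Adding 40 calendar days to 31 December 2023 gives 9 February 2024, which is the date acceleration becomes effective.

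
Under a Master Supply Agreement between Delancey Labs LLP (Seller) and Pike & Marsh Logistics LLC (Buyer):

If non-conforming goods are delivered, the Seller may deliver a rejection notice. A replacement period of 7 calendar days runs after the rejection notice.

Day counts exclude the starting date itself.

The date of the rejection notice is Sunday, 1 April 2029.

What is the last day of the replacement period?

The last day of the replacement period: 7 calendar days after 1 April 2029 is 8 April 2029.

8 April 2029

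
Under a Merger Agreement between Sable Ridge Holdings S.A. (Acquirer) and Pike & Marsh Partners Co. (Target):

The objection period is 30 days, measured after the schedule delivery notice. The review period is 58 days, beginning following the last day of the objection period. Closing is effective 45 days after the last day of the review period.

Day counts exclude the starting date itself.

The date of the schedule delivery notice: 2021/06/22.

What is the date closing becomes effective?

2021/11/02

The last day of the objection period: 30 calendar days after 2021/06/22 is 2021/07/22.
Adding 58 calendar days to 2021/07/22 gives 2021/09/18, which is the last day of the review period.
The date closing becomes effective: 45 calendar days after 2021/09/18 is 2021/11/02.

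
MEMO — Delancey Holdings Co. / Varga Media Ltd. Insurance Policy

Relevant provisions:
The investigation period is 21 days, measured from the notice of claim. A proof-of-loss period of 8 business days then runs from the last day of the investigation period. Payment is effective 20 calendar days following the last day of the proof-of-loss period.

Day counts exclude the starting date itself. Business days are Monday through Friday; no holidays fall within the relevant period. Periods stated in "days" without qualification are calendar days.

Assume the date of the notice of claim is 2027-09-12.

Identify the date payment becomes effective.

The last day of the investigation period: 2027-09-12 + 21 days = 2027-10-03.
From Sunday, 2027-10-03, 8 business days (Oct 4, Oct 5, Oct 6, Oct 7, Oct 8, Oct 11, Oct 12, Oct 13, skipping weekends) brings us to Wednesday, 2027-10-13, which is the last day of the proof-of-loss period.
The date payment becomes effective: 2027-10-13 + 20 days = 2027-11-02.

2027-11-02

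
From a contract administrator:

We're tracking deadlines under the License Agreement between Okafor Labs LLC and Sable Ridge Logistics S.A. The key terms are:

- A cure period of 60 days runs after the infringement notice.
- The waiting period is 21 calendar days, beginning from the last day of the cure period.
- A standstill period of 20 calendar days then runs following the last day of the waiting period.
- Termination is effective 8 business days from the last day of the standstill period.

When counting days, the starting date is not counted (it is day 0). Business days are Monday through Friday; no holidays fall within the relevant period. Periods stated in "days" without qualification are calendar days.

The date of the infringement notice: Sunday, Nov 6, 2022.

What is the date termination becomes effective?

The last day of the cure period: Nov 6, 2022 + 60 days = Jan 5, 2023.
The last day of the waiting period: Jan 5, 2023 + 21 days = Jan 26, 2023.
Adding 20 calendar days to Jan 26, 2023 gives Feb 15, 2023, which is the last day of the standstill period.
The date termination becomes effective: counting 8 business days from Wednesday, Feb 15, 2023 (Feb 16, Feb 17, Feb 20, Feb 21, Feb 22, Feb 23, Feb 24, Feb 27, skipping weekends) reaches Monday, Feb 27, 2023.

Feb 27, 2023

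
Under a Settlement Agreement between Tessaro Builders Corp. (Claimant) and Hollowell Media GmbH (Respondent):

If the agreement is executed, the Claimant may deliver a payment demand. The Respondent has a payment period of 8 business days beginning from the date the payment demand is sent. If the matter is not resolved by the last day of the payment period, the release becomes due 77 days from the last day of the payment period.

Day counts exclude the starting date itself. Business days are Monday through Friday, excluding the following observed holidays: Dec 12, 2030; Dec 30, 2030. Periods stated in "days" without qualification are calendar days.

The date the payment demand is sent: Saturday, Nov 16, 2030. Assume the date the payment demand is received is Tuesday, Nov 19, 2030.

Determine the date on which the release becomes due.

From Saturday, Nov 16, 2030, 8 business days (Nov 18, Nov 19, Nov 20, Nov 21, Nov 22, Nov 25, Nov 26, Nov 27, skipping weekends) brings us to Wednesday, Nov 27, 2030, which is the last day of the payment period.
Adding 77 calendar days to Nov 27, 2030 gives Feb 12, 2031, which is the date on which the release becomes due.

Feb 12, 2031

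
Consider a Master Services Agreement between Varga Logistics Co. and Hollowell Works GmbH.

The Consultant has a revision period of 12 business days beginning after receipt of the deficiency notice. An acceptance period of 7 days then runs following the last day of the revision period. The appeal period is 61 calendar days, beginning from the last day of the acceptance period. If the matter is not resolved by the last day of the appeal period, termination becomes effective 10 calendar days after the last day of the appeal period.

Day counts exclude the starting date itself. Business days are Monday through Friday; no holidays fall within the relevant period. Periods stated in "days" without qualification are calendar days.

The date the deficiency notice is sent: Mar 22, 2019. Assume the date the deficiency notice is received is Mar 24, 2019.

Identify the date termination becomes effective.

Jun 26, 2019

The last day of the revision period: counting 12 business days from Sunday, Mar 24, 2019 (Mar 25, Mar 26, Mar 27, Mar 28, …, Apr 5, Apr 8, Apr 9, skipping weekends) reaches Tuesday, Apr 9, 2019.
Adding 7 calendar days to Apr 9, 2019 gives Apr 16, 2019, which is the last day of the acceptance period.
Adding 61 calendar days to Apr 16, 2019 gives Jun 16, 2019, which is the last day of the appeal period.
The date termination becomes effective: 10 calendar days after Jun 16, 2019 is Jun 26, 2019.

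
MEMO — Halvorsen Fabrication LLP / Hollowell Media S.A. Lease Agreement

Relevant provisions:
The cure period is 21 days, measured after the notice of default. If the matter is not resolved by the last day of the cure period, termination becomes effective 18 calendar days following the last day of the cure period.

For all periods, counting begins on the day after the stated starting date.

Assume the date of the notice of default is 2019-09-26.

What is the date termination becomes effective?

2019-11-04

The last day of the cure period: 21 calendar days after 2019-09-26 is 2019-10-17.
The date termination becomes effective: 2019-10-17 + 18 days = 2019-11-04.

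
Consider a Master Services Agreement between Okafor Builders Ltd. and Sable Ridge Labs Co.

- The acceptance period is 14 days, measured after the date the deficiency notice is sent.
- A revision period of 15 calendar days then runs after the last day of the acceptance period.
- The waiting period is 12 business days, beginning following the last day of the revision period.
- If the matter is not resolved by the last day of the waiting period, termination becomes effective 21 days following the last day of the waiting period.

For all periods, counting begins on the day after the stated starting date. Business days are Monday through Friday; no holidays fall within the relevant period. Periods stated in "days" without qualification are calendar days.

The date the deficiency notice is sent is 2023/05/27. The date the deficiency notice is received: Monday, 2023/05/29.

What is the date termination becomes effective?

Adding 14 calendar days to 2023/05/27 gives 2023/06/10, which is the last day of the acceptance period.
The last day of the revision period: 2023/06/10 + 15 days = 2023/06/25.
From Sunday, 2023/06/25, 12 business days (Jun 26, Jun 27, Jun 28, Jun 29, …, Jul 7, Jul 10, Jul 11, skipping weekends) brings us to Tuesday, 2023/07/11, which is the last day of the waiting period.
Adding 21 calendar days to 2023/07/11 gives 2023/08/01, which is the date termination becomes effective.

2023/08/01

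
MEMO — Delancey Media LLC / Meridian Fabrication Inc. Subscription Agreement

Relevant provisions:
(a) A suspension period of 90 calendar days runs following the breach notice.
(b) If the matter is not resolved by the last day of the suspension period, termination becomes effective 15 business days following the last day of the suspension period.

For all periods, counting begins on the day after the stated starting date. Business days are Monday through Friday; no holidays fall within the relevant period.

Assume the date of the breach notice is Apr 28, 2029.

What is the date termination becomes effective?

Aug 17, 2029

The last day of the suspension period: Apr 28, 2029 + 90 days = Jul 27, 2029.
The date termination becomes effective: 15 business days after Friday, Jul 27, 2029, skipping weekends — Jul 30, Jul 31, Aug 1, Aug 2, …, Aug 15, Aug 16, Aug 17 — lands on Friday, Aug 17, 2029.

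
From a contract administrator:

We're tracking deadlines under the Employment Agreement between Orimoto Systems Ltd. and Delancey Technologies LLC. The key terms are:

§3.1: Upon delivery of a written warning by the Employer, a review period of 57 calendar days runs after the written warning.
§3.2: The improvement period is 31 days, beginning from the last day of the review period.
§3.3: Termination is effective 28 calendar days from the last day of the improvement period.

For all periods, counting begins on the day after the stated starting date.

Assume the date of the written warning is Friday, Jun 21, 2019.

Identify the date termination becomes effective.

The last day of the review period: Jun 21, 2019 + 57 days = Aug 17, 2019.
Adding 31 calendar days to Aug 17, 2019 gives Sep 17, 2019, which is the last day of the improvement period.
The date termination becomes effective: Sep 17, 2019 + 28 days = Oct 15, 2019.

Oct 15, 2019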